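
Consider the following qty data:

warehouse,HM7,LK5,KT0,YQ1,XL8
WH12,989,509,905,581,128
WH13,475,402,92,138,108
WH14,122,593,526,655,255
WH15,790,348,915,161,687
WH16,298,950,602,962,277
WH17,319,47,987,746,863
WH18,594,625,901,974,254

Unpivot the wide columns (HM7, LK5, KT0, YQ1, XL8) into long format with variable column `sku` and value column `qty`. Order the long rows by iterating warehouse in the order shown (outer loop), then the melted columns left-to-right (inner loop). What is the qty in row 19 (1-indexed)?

161

35 rows total (7 × 5). Row 19: index ⌊(19-1)/5⌋ = 3 into warehouse → WH15; (19-1) mod 5 = 3 into the melted columns → YQ1.
So row 19 is (WH15, YQ1, 161); qty = 161.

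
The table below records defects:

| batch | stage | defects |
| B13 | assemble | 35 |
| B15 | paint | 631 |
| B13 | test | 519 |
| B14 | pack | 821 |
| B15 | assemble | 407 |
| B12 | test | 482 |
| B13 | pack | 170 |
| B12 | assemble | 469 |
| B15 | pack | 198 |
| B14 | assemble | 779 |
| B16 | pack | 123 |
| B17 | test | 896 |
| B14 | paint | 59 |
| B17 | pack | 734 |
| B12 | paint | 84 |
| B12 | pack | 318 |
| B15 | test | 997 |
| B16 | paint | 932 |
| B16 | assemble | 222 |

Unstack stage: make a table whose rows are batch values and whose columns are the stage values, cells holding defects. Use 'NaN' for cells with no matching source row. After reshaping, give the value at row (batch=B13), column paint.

No long-format row has batch=B13 and stage=paint, so the cell is NaN.

NaN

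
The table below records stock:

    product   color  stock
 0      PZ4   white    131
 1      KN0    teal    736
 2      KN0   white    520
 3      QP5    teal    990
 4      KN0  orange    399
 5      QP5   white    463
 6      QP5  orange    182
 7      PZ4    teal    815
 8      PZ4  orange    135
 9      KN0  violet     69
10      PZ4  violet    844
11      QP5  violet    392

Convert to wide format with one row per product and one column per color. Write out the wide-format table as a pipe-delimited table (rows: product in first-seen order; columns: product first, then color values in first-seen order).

Columns: product plus the 4 distinct color values (white, teal, orange, violet).
For example, row PZ4 column white takes stock=131 from the long row (PZ4, white).

| product | white | teal | orange | violet |
| PZ4 | 131 | 815 | 135 | 844 |
| KN0 | 520 | 736 | 399 | 69 |
| QP5 | 463 | 990 | 182 | 392 |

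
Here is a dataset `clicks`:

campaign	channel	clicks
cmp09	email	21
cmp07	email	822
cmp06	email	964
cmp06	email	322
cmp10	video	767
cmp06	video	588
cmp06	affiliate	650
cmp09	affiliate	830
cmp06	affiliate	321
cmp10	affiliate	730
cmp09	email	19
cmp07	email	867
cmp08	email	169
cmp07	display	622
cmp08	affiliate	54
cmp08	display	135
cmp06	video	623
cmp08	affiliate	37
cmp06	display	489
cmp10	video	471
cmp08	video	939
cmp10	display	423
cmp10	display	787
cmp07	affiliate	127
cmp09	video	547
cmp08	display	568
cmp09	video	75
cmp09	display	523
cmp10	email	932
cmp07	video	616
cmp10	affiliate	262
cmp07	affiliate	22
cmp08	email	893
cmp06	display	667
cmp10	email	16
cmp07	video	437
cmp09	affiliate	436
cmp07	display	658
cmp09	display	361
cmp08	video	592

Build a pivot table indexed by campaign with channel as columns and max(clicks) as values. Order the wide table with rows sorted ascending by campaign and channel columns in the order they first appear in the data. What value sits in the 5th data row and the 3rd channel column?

With rows sorted ascending by campaign, row 5 is campaign=cmp10. channel columns in first-appearance order: email, video, affiliate, display; column 3 is affiliate.
Long rows with campaign=cmp10, channel=affiliate: max(730, 262) = 730.

730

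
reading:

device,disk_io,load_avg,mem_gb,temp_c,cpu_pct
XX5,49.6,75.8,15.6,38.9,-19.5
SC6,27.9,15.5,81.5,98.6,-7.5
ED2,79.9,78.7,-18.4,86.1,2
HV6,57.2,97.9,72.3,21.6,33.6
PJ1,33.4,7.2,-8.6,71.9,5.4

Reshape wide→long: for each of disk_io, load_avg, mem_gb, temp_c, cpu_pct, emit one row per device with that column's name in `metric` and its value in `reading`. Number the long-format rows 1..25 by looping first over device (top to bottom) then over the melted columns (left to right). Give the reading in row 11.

79.9

25 rows total (5 × 5). Row 11: index ⌊(11-1)/5⌋ = 2 into device → ED2; (11-1) mod 5 = 0 into the melted columns → disk_io.
So row 11 is (ED2, disk_io, 79.9); reading = 79.9.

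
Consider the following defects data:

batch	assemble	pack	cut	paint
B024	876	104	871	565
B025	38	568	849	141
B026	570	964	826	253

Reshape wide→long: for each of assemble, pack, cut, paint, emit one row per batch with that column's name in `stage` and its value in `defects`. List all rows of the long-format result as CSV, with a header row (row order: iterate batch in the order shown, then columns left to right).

batch,stage,defects
B024,assemble,876
B024,pack,104
B024,cut,871
B024,paint,565
B025,assemble,38
B025,pack,568
B025,cut,849
B025,paint,141
B026,assemble,570
B026,pack,964
B026,cut,826
B026,paint,253

Each (batch, column) pair becomes one row: 3 × 4 = 12 rows.
For example, (B024, assemble) → defects=876.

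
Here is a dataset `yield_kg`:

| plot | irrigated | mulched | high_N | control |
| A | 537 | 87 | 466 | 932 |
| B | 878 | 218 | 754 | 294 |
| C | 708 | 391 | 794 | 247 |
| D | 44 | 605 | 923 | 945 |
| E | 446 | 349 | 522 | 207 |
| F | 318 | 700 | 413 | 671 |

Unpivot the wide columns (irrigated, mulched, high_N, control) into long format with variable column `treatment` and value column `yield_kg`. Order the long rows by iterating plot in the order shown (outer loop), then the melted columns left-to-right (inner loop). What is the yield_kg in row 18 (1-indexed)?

349

24 rows total (6 × 4). Row 18: index ⌊(18-1)/4⌋ = 4 into plot → E; (18-1) mod 4 = 1 into the melted columns → mulched.
So row 18 is (E, mulched, 349); yield_kg = 349.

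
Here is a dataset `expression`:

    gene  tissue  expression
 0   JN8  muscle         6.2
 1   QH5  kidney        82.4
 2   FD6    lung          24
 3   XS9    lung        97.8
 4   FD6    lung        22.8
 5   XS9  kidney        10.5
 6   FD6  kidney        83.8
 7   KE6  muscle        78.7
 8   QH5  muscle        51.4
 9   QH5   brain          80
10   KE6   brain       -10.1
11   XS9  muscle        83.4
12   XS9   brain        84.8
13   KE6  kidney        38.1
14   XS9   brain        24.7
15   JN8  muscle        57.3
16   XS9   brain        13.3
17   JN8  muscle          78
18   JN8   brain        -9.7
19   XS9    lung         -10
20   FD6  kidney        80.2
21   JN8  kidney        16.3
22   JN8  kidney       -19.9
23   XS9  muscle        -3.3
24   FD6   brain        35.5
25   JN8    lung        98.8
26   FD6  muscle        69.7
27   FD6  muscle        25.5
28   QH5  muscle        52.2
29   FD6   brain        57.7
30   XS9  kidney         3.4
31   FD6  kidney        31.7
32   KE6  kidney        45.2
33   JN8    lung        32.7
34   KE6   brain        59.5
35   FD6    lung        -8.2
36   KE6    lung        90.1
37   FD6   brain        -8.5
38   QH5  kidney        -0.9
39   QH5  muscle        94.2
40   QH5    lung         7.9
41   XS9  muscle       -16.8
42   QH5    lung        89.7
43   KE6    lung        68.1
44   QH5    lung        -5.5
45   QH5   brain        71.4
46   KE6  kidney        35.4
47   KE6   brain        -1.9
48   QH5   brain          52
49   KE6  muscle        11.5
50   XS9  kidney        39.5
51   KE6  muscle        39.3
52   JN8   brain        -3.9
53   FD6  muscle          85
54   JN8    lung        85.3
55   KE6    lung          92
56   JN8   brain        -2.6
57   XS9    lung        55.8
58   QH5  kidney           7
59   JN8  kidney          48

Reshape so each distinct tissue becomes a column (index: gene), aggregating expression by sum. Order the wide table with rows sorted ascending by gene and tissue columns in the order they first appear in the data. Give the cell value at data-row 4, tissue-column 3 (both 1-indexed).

92.1

With rows sorted ascending by gene, row 4 is gene=QH5. tissue columns in first-appearance order: muscle, kidney, lung, brain; column 3 is lung.
Long rows with gene=QH5, tissue=lung: 7.9 + 89.7 + -5.5 = 92.1.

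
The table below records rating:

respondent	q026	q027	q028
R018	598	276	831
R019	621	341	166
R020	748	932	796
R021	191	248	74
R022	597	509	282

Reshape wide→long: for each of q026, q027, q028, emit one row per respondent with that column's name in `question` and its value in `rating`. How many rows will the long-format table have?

5 respondent values × 3 melted columns = 15 rows.

15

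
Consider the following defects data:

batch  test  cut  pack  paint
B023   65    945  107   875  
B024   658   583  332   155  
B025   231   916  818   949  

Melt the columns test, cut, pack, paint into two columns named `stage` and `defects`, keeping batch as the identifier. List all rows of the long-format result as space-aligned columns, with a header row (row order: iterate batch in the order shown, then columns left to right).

Each (batch, column) pair becomes one row: 3 × 4 = 12 rows.
For example, (B023, test) → defects=65.

batch  stage  defects
B023   test   65     
B023   cut    945    
B023   pack   107    
B023   paint  875    
B024   test   658    
B024   cut    583    
B024   pack   332    
B024   paint  155    
B025   test   231    
B025   cut    916    
B025   pack   818    
B025   paint  949    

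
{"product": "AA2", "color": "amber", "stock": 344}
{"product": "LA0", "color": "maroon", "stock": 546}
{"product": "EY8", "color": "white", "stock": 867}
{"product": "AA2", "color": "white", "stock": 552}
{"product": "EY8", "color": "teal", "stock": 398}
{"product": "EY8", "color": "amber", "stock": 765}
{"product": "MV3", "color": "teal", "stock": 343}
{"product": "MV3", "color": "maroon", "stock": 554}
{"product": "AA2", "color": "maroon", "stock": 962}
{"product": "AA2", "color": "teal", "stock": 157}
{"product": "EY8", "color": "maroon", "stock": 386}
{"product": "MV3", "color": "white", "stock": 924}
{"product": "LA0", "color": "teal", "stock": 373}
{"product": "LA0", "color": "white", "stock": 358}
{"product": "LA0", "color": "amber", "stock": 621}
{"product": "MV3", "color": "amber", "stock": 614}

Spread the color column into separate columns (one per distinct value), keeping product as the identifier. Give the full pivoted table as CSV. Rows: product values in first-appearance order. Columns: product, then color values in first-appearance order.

Columns: product plus the 4 distinct color values (amber, maroon, white, teal).
For example, row AA2 column amber takes stock=344 from the long row (AA2, amber).

product,amber,maroon,white,teal
AA2,344,962,552,157
LA0,621,546,358,373
EY8,765,386,867,398
MV3,614,554,924,343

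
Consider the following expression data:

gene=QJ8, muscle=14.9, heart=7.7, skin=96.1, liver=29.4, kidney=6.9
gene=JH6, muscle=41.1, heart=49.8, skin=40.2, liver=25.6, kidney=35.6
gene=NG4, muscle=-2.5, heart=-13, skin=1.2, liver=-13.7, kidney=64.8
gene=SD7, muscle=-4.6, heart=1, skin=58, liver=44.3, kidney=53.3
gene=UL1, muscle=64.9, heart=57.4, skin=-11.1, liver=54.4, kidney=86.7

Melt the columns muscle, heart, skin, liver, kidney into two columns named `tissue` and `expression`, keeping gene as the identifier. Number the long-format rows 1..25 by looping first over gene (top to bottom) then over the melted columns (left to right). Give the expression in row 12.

25 rows total (5 × 5). Row 12: index ⌊(12-1)/5⌋ = 2 into gene → NG4; (12-1) mod 5 = 1 into the melted columns → heart.
So row 12 is (NG4, heart, -13); expression = -13.

-13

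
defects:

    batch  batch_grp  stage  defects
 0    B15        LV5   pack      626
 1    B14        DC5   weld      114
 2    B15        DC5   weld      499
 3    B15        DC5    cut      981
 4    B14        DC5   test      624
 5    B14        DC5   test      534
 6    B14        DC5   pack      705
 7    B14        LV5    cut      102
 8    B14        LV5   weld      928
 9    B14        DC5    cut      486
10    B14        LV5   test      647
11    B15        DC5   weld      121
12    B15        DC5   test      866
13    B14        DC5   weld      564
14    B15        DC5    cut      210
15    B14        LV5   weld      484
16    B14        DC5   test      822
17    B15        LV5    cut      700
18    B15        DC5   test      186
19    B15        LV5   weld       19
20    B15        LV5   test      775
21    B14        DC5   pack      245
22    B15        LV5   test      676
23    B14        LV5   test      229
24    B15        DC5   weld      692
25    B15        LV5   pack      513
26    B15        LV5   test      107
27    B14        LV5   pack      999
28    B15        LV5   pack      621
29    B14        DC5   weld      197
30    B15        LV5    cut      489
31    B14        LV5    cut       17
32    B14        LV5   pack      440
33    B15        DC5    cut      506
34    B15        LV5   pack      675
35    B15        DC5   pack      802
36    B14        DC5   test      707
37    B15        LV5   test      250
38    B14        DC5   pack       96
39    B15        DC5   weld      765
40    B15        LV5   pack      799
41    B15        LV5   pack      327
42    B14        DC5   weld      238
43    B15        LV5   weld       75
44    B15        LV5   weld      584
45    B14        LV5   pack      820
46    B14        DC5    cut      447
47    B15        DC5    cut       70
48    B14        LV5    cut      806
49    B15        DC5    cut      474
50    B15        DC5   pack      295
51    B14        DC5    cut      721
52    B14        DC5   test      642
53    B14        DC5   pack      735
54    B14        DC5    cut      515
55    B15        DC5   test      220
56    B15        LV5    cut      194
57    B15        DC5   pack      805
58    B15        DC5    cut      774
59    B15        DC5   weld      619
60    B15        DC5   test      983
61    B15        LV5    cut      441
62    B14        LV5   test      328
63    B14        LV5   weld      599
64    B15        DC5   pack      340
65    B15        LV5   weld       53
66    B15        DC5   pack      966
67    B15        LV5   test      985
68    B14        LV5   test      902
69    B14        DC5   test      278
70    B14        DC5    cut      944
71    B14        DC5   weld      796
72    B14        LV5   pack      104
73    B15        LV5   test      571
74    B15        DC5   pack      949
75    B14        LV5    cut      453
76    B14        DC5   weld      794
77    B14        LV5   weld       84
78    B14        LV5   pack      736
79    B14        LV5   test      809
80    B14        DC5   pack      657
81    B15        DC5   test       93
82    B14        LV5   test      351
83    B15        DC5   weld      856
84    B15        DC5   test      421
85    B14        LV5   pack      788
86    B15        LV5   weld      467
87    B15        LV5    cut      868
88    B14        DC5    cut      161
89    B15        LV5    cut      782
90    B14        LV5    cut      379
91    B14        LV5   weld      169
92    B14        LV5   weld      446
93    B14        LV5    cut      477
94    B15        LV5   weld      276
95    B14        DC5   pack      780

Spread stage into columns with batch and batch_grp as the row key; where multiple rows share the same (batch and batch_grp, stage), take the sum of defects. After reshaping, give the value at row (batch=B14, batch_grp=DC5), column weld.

Rows with batch=B14, batch_grp=DC5 and stage=weld: defects values are 114, 564, 197, 238, 796, 794.
114 + 564 + 197 + 238 + 796 + 794 = 2703.

2703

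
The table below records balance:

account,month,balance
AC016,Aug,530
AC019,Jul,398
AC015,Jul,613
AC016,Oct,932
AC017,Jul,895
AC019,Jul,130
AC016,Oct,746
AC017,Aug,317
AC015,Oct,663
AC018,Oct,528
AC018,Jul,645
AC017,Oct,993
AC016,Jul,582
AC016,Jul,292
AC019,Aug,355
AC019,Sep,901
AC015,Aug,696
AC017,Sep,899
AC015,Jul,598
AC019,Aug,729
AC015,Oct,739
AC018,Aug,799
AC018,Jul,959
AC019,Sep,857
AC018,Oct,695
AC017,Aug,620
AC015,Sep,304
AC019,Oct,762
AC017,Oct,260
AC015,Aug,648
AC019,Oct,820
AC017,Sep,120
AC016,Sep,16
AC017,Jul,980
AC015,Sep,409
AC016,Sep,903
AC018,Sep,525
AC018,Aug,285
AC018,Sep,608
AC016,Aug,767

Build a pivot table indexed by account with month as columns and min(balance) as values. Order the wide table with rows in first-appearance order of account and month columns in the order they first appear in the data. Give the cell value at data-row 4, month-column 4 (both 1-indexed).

120

With rows in first-appearance order of account, row 4 is account=AC017. month columns in first-appearance order: Aug, Jul, Oct, Sep; column 4 is Sep.
Long rows with account=AC017, month=Sep: min(899, 120) = 120.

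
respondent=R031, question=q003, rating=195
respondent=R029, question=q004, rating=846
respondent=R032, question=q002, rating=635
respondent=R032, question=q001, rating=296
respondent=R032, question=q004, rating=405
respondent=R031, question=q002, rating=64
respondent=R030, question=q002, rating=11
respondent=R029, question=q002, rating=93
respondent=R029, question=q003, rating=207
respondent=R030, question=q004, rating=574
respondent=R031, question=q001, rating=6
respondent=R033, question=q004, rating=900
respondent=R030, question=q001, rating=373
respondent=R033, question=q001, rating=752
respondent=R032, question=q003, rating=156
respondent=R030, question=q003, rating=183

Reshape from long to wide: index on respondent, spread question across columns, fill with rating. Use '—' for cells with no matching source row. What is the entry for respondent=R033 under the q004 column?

The long row with respondent=R033, question=q004 has rating=900.

900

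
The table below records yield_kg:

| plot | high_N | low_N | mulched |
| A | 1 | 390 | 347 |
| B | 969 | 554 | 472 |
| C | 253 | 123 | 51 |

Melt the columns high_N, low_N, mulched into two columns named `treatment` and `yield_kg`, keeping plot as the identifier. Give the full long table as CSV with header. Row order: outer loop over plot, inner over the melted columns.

Each (plot, column) pair becomes one row: 3 × 3 = 9 rows.
For example, (A, high_N) → yield_kg=1.

plot,treatment,yield_kg
A,high_N,1
A,low_N,390
A,mulched,347
B,high_N,969
B,low_N,554
B,mulched,472
C,high_N,253
C,low_N,123
C,mulched,51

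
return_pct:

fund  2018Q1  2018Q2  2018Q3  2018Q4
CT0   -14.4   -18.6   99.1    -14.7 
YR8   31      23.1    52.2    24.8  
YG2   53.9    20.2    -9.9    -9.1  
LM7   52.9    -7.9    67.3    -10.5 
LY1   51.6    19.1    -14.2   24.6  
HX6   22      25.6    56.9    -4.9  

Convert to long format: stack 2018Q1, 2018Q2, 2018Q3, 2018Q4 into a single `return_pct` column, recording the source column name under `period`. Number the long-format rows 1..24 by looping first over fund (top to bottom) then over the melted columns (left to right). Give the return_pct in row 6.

24 rows total (6 × 4). Row 6: index ⌊(6-1)/4⌋ = 1 into fund → YR8; (6-1) mod 4 = 1 into the melted columns → 2018Q2.
So row 6 is (YR8, 2018Q2, 23.1); return_pct = 23.1.

23.1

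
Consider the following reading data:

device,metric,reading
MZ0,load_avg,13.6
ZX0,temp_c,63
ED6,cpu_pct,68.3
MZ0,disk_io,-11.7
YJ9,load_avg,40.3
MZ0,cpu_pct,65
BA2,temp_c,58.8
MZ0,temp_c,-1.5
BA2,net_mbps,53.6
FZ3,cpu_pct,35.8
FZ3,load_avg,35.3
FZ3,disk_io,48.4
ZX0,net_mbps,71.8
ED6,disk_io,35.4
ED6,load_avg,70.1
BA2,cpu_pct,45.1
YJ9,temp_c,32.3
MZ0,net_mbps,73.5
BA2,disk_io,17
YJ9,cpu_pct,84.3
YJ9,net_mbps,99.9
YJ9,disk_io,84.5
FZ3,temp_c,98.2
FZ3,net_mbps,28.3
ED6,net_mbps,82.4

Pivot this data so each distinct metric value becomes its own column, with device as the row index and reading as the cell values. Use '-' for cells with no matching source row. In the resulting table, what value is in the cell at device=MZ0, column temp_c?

The long row with device=MZ0, metric=temp_c has reading=-1.5.

-1.5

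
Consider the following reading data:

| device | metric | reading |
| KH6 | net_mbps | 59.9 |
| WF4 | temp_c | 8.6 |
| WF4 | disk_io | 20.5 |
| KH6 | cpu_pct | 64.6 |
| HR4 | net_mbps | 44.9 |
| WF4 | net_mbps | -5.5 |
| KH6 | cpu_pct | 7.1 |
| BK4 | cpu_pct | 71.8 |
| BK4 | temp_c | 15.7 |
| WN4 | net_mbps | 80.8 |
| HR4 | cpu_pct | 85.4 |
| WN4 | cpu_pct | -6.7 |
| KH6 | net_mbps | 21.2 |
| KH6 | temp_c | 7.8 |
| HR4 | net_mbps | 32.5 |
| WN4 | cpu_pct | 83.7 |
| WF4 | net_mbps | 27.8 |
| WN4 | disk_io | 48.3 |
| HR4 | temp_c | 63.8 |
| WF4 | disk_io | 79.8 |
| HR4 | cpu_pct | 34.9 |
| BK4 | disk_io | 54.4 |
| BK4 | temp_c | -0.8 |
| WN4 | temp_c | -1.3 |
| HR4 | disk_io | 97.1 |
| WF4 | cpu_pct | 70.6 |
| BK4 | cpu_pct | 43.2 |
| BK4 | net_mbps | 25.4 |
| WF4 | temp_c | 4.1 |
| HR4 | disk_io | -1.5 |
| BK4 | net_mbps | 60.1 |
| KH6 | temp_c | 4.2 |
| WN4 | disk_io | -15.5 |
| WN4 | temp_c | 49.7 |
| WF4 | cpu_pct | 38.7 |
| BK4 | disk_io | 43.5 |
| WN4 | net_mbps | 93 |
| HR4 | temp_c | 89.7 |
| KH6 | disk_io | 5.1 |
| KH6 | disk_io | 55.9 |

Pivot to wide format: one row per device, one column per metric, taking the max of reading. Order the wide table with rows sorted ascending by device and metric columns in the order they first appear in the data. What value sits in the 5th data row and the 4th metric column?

With rows sorted ascending by device, row 5 is device=WN4. metric columns in first-appearance order: net_mbps, temp_c, disk_io, cpu_pct; column 4 is cpu_pct.
Long rows with device=WN4, metric=cpu_pct: max(-6.7, 83.7) = 83.7.

83.7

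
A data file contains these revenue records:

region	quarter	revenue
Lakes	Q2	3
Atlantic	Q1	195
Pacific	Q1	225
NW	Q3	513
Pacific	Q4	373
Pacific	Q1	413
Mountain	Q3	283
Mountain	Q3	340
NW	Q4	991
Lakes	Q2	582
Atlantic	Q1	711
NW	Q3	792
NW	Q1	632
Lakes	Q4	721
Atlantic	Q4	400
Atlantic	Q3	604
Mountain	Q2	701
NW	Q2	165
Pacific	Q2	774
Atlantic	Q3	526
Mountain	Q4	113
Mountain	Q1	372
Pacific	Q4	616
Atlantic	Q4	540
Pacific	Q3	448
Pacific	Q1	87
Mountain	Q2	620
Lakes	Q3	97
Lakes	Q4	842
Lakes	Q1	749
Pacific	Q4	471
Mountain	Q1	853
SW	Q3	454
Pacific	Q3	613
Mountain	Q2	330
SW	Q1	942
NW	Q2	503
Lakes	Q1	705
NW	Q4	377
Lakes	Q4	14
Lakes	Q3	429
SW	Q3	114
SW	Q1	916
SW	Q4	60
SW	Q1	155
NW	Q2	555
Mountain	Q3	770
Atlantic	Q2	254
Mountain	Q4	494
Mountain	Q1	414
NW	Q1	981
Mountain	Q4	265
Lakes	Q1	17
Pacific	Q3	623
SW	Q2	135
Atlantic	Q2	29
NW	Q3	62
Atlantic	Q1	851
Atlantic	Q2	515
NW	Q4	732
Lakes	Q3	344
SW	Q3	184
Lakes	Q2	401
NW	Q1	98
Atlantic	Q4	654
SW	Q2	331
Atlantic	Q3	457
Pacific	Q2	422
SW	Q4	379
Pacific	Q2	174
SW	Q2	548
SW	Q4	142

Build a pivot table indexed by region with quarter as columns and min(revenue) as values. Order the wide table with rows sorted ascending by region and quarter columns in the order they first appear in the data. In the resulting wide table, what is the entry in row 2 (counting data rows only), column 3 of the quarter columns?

With rows sorted ascending by region, row 2 is region=Lakes. quarter columns in first-appearance order: Q2, Q1, Q3, Q4; column 3 is Q3.
Long rows with region=Lakes, quarter=Q3: min(97, 429, 344) = 97.

97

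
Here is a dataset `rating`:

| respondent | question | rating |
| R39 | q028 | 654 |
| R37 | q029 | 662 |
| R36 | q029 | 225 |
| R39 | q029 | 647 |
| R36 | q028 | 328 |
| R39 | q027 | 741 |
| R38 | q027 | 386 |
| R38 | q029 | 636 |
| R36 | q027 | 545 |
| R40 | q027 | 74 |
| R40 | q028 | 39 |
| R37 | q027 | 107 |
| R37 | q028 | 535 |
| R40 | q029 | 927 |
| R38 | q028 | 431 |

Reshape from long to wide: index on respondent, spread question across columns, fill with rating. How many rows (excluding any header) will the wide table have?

5 distinct respondent values → 5 rows.

5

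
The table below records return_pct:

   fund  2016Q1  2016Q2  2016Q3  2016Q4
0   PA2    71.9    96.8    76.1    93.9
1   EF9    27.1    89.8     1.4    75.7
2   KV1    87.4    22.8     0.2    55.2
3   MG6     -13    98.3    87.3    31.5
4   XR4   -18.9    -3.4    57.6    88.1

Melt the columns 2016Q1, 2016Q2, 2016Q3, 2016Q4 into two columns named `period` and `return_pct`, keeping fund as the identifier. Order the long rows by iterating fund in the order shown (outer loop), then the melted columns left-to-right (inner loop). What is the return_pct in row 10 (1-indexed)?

22.8

20 rows total (5 × 4). Row 10: index ⌊(10-1)/4⌋ = 2 into fund → KV1; (10-1) mod 4 = 1 into the melted columns → 2016Q2.
So row 10 is (KV1, 2016Q2, 22.8); return_pct = 22.8.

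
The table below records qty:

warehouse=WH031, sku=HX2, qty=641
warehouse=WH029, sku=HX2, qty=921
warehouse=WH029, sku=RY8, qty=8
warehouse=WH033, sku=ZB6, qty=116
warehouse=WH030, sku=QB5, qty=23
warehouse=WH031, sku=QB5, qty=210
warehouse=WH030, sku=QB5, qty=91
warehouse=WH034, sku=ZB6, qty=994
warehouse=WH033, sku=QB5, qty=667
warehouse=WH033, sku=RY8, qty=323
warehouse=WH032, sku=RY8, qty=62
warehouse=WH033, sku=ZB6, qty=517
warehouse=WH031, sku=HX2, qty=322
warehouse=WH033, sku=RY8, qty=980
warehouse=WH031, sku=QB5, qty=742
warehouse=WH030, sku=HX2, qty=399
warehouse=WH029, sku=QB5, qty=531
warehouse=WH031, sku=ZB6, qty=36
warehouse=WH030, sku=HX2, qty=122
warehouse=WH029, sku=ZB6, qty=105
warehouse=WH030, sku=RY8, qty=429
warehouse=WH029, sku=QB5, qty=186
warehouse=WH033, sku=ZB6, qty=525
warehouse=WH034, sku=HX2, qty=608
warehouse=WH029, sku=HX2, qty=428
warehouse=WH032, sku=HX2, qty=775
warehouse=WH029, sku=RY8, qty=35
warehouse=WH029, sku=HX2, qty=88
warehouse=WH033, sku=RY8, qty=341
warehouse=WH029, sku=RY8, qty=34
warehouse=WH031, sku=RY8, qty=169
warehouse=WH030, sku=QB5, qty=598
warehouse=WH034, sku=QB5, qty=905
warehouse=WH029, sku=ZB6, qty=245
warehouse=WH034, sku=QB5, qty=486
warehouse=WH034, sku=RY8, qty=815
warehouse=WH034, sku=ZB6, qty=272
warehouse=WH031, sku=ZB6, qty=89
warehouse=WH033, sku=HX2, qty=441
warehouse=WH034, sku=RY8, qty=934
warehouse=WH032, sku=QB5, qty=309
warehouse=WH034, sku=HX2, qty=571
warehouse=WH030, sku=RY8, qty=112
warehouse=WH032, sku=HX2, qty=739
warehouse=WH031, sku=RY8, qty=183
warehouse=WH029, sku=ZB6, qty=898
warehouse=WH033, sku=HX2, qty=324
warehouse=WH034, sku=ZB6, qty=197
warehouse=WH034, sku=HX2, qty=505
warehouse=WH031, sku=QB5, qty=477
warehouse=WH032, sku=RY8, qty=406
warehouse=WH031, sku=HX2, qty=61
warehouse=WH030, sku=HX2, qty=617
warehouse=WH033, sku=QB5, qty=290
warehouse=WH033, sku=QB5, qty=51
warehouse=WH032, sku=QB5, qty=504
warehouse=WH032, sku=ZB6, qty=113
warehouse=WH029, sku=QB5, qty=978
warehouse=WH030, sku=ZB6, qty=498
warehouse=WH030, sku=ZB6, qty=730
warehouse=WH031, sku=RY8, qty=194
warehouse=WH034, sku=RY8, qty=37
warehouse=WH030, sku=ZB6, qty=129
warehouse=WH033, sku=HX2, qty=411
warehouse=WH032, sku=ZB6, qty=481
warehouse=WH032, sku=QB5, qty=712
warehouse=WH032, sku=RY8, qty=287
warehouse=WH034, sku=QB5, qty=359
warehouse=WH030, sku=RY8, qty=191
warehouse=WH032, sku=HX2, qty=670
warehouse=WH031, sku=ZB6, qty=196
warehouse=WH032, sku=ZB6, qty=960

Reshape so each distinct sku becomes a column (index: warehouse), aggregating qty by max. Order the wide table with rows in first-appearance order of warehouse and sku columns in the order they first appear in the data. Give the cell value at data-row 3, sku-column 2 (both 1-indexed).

With rows in first-appearance order of warehouse, row 3 is warehouse=WH033. sku columns in first-appearance order: HX2, RY8, ZB6, QB5; column 2 is RY8.
Long rows with warehouse=WH033, sku=RY8: max(323, 980, 341) = 980.

980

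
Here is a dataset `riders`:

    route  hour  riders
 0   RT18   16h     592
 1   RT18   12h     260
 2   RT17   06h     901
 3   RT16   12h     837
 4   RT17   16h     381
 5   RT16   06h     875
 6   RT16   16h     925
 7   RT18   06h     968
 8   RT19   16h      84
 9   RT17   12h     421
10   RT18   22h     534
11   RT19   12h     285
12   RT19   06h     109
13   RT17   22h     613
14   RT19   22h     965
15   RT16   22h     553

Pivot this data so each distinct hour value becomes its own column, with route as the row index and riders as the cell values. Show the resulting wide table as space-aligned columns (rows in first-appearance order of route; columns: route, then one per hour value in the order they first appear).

route  16h  12h  06h  22h
RT18   592  260  968  534
RT17   381  421  901  613
RT16   925  837  875  553
RT19   84   285  109  965

Columns: route plus the 4 distinct hour values (16h, 12h, 06h, 22h).
For example, row RT18 column 16h takes riders=592 from the long row (RT18, 16h).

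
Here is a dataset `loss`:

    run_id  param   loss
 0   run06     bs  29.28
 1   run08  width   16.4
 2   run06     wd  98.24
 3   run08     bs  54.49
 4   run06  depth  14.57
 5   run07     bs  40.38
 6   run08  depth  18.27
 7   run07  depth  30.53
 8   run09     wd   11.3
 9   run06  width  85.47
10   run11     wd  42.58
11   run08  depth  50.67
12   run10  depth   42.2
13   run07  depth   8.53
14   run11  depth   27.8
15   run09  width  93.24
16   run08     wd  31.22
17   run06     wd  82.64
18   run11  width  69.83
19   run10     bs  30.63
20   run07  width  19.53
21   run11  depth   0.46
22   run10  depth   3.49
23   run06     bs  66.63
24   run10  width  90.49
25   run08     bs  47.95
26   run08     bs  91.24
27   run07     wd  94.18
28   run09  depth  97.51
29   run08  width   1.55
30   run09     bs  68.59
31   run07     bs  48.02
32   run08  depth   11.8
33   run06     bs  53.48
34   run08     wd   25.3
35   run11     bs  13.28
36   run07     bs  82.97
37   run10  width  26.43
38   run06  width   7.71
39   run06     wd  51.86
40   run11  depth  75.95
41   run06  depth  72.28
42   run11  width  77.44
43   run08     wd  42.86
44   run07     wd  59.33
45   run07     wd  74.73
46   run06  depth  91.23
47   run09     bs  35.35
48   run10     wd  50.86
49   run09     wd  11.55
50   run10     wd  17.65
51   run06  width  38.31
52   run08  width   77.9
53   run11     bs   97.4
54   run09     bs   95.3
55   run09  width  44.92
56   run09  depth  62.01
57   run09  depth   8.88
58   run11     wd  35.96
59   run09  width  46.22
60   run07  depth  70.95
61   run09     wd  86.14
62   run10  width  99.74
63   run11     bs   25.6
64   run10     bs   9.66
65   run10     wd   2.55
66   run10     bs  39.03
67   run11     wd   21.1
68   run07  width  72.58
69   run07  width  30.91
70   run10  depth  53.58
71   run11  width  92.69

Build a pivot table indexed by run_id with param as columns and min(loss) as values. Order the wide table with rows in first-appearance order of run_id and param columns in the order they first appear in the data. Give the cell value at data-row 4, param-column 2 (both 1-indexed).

44.92

With rows in first-appearance order of run_id, row 4 is run_id=run09. param columns in first-appearance order: bs, width, wd, depth; column 2 is width.
Long rows with run_id=run09, param=width: min(93.24, 44.92, 46.22) = 44.92.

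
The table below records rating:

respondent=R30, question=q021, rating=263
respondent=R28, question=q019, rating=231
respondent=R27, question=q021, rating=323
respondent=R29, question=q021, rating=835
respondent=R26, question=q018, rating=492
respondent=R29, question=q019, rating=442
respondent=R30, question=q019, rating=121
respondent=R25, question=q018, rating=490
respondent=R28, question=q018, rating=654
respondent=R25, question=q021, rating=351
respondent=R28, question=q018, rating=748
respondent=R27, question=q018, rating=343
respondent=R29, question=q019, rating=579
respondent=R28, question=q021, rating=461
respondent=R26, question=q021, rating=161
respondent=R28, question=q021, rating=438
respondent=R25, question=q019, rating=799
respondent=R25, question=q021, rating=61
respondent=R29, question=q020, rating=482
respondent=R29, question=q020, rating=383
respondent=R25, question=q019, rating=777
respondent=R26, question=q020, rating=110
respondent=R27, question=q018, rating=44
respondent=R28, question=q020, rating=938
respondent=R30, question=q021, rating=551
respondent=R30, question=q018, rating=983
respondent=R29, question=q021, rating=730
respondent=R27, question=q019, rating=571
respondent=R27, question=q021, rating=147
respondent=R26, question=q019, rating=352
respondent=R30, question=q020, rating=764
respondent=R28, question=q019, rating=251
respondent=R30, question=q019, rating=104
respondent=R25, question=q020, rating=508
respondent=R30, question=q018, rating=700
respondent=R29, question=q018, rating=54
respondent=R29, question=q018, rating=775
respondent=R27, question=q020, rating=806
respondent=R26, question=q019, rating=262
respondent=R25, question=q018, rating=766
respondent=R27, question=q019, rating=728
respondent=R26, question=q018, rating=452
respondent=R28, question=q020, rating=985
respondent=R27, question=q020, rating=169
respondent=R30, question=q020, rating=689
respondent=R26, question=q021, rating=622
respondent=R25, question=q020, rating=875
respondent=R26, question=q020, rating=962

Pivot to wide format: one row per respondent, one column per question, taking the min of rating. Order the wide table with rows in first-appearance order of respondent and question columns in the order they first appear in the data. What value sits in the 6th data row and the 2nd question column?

With rows in first-appearance order of respondent, row 6 is respondent=R25. question columns in first-appearance order: q021, q019, q018, q020; column 2 is q019.
Long rows with respondent=R25, question=q019: min(799, 777) = 777.

777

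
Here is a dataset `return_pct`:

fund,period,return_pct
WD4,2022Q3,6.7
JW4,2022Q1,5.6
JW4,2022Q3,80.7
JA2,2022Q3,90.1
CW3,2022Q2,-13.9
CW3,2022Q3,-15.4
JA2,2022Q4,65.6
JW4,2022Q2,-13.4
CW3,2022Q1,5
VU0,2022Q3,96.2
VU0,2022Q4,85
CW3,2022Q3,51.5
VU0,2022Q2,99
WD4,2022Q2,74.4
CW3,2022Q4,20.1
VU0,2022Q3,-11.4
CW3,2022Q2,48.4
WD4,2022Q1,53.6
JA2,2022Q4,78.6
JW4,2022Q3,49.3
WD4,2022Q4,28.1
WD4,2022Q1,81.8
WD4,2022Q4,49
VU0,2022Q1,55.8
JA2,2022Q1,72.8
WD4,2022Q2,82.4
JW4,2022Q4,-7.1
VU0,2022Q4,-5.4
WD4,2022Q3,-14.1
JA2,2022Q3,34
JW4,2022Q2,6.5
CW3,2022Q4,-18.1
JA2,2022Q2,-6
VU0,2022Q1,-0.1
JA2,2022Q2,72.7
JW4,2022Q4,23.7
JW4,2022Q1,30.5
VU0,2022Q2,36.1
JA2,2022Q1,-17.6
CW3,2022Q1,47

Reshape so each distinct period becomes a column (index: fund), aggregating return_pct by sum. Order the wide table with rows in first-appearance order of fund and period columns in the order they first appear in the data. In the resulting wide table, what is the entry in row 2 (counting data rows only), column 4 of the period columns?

16.6

With rows in first-appearance order of fund, row 2 is fund=JW4. period columns in first-appearance order: 2022Q3, 2022Q1, 2022Q2, 2022Q4; column 4 is 2022Q4.
Long rows with fund=JW4, period=2022Q4: -7.1 + 23.7 = 16.6.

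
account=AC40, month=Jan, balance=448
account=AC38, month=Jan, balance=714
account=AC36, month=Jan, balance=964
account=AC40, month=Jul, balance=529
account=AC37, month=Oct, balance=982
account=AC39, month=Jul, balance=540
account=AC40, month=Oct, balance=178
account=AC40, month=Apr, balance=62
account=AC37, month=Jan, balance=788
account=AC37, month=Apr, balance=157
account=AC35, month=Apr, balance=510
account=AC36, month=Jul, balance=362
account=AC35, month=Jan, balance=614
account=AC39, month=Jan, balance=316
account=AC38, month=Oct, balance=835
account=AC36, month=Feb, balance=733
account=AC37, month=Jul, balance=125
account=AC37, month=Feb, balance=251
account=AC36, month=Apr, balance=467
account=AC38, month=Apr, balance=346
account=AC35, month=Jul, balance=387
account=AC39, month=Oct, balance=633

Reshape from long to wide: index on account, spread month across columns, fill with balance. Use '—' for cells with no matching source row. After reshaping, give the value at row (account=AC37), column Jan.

The long row with account=AC37, month=Jan has balance=788.

788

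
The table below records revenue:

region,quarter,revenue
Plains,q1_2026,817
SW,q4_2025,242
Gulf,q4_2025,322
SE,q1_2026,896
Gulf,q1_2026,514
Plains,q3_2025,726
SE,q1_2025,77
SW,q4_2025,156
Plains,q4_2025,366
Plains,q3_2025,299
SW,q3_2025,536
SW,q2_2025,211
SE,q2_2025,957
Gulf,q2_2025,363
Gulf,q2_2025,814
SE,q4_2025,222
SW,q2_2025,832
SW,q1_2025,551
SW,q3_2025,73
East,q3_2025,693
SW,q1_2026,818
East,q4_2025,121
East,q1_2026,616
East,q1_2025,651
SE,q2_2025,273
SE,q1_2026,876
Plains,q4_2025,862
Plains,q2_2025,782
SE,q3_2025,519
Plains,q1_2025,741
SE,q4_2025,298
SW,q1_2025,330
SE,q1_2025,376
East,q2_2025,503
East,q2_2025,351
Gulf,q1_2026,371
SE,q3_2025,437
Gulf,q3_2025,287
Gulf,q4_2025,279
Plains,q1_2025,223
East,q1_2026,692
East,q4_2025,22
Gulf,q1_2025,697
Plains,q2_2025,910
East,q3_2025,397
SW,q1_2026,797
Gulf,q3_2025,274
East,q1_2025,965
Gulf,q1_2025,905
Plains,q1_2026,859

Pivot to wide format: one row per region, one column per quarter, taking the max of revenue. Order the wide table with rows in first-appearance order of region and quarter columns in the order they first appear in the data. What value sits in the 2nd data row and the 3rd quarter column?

With rows in first-appearance order of region, row 2 is region=SW. quarter columns in first-appearance order: q1_2026, q4_2025, q3_2025, q1_2025, q2_2025; column 3 is q3_2025.
Long rows with region=SW, quarter=q3_2025: max(536, 73) = 536.

536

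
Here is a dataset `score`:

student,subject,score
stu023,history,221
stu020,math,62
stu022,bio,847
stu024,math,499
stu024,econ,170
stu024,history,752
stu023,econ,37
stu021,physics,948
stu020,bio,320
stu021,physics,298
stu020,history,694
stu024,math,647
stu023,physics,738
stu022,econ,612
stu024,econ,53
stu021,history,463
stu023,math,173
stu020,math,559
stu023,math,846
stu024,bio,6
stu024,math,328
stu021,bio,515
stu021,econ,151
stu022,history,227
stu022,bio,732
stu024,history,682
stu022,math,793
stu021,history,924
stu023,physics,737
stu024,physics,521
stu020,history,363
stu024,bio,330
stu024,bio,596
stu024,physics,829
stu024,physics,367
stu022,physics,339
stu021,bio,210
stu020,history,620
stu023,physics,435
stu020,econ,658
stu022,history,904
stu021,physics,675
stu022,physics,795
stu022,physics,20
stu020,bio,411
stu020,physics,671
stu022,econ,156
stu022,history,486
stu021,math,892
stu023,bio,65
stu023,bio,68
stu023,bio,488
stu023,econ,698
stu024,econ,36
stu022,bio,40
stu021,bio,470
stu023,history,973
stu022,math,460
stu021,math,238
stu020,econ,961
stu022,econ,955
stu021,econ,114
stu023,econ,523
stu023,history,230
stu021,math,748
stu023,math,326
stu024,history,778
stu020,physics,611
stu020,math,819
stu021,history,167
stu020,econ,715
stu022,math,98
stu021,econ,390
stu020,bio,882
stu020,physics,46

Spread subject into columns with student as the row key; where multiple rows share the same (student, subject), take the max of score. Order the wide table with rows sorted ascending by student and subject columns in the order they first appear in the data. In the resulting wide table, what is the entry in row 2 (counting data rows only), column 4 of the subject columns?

With rows sorted ascending by student, row 2 is student=stu021. subject columns in first-appearance order: history, math, bio, econ, physics; column 4 is econ.
Long rows with student=stu021, subject=econ: max(151, 114, 390) = 390.

390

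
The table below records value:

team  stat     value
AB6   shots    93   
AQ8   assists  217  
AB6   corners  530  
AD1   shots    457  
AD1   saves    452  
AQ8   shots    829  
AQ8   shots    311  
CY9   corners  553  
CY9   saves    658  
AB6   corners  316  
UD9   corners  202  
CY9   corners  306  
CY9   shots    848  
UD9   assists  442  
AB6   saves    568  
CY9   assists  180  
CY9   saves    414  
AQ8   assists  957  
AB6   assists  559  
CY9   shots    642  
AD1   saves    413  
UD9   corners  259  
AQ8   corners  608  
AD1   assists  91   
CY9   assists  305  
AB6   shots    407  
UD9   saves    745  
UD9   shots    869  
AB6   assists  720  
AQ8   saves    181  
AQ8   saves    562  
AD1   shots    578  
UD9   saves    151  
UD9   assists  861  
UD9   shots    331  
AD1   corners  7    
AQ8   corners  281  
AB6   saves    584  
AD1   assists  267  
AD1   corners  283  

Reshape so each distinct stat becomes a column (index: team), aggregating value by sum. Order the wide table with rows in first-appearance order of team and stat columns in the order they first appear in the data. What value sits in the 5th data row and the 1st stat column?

1200

With rows in first-appearance order of team, row 5 is team=UD9. stat columns in first-appearance order: shots, assists, corners, saves; column 1 is shots.
Long rows with team=UD9, stat=shots: 869 + 331 = 1200.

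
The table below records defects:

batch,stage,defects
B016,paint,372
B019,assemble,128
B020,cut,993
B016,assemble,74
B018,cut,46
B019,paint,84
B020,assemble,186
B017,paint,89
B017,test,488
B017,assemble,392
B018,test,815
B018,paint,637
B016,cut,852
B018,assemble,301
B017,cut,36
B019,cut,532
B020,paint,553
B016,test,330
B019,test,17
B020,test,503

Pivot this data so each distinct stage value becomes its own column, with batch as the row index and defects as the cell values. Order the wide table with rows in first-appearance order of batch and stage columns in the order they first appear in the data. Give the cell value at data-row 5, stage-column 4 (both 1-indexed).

With rows in first-appearance order of batch, row 5 is batch=B017. stage columns in first-appearance order: paint, assemble, cut, test; column 4 is test.
Long rows with batch=B017, stage=test: defects = 488.

488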